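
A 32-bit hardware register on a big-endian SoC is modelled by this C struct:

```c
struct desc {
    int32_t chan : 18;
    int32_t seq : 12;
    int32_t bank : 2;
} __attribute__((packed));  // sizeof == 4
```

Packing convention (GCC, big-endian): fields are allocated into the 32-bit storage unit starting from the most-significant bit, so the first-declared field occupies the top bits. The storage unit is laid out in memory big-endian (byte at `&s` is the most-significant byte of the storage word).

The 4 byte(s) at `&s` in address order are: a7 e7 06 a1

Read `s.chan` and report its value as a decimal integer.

-90212

[0]=0xa7 [1]=0xe7 [2]=0x06 [3]=0xa1 (big-endian) → word 0xa7e706a1
chan:18 @ bit 14 → (0xa7e706a1>>14)&0x3ffff = 0x29f9c  ←
seq:12 @ bit 2 → (0xa7e706a1>>2)&0xfff = 0x1a8
bank:2 @ bit 0 → (0xa7e706a1>>0)&0x3 = 0x1
chan signed 18b, MSB=1: 171932 - 262144 = -90212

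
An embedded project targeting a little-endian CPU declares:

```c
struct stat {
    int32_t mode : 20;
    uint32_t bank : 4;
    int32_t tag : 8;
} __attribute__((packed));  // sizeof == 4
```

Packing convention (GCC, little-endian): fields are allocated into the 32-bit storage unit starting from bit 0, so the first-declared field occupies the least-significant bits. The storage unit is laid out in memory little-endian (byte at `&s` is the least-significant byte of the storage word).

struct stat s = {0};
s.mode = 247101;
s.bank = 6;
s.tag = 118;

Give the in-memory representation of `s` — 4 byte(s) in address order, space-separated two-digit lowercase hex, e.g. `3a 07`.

3d c5 63 76

[0+:20] mode=247101 & 0xfffff = 0x3c53d; word=0x0003c53d
[20+:4] bank=6 & 0xf = 0x6; word=0x0063c53d
[24+:8] tag=118 & 0xff = 0x76; word=0x7663c53d
word = 0x7663c53d → little-endian bytes:
  [0]=0x3d  [1]=0xc5  [2]=0x63  [3]=0x76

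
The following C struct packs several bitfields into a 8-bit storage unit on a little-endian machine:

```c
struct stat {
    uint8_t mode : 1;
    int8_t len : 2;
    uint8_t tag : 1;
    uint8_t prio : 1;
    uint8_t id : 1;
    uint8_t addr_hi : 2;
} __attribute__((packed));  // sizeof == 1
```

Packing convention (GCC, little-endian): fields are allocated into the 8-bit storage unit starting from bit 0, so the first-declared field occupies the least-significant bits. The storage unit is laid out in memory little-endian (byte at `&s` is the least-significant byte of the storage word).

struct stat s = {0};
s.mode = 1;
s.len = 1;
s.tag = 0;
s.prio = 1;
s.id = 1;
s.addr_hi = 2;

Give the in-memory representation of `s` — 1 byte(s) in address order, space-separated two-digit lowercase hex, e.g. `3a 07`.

[0+:1] mode=1 & 0x1 = 0x1; word=0x01
[1+:2] len=1 & 0x3 = 0x1; word=0x03
[3+:1] tag=0 & 0x1 = 0x0; word=0x03
[4+:1] prio=1 & 0x1 = 0x1; word=0x13
[5+:1] id=1 & 0x1 = 0x1; word=0x33
[6+:2] addr_hi=2 & 0x3 = 0x2; word=0xb3
word = 0xb3 → little-endian bytes:
  [0]=0xb3

b3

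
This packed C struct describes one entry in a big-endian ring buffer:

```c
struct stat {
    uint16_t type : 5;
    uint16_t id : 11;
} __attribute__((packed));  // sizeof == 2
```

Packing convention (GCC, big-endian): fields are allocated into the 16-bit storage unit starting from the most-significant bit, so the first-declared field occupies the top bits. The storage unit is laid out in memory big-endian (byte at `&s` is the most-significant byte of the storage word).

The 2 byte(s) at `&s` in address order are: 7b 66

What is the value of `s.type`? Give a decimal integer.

15

[0]=0x7b [1]=0x66 (big-endian) → word 0x7b66
type:5 @ bit 11 → (0x7b66>>11)&0x1f = 0xf  ←
id:11 @ bit 0 → (0x7b66>>0)&0x7ff = 0x366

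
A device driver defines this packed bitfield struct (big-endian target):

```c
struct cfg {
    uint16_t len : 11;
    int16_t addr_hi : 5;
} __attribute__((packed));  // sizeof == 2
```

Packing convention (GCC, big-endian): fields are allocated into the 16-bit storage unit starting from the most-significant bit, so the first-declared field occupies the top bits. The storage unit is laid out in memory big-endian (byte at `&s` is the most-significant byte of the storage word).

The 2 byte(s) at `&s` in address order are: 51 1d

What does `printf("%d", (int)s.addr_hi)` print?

-3

[0]=0x51 [1]=0x1d (big-endian) → word 0x511d
len:11 @ bit 5 → (0x511d>>5)&0x7ff = 0x288
addr_hi:5 @ bit 0 → (0x511d>>0)&0x1f = 0x1d  ←
addr_hi signed 5b, MSB=1: 29 - 32 = -3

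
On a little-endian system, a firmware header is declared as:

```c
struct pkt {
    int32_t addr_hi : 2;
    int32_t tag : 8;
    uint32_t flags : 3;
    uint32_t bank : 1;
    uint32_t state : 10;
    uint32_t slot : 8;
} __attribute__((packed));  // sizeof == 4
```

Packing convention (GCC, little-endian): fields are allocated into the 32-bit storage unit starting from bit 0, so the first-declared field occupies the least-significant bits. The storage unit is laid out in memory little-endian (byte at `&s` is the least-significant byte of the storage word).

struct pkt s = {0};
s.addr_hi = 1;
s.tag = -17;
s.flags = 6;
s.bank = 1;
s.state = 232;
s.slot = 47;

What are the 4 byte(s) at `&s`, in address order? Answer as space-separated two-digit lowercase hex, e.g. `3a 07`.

[0+:2] addr_hi=1 & 0x3 = 0x1; word=0x00000001
[2+:8] tag=-17 & 0xff = 0xef; word=0x000003bd
[10+:3] flags=6 & 0x7 = 0x6; word=0x00001bbd
[13+:1] bank=1 & 0x1 = 0x1; word=0x00003bbd
[14+:10] state=232 & 0x3ff = 0xe8; word=0x003a3bbd
[24+:8] slot=47 & 0xff = 0x2f; word=0x2f3a3bbd
word = 0x2f3a3bbd → little-endian bytes:
  [0]=0xbd  [1]=0x3b  [2]=0x3a  [3]=0x2f

bd 3b 3a 2f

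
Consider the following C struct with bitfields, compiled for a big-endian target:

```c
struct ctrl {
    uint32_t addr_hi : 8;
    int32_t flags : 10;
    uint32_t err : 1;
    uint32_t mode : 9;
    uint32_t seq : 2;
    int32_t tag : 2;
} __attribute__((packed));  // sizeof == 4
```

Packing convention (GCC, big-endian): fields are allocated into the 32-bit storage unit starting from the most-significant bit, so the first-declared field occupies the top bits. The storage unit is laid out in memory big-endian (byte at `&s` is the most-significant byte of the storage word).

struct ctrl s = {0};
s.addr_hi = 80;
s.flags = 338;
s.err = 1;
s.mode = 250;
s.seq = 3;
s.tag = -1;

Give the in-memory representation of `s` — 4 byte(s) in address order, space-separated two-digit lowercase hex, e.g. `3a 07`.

50 54 af af

addr_hi:8 = 80 → 0x50 << 24 → word 0x50000000
flags:10 = 338 → 0x152 << 14 → word 0x50548000
err:1 = 1 → 0x1 << 13 → word 0x5054a000
mode:9 = 250 → 0xfa << 4 → word 0x5054afa0
seq:2 = 3 → 0x3 << 2 → word 0x5054afac
tag:2 = -1 → 0x3 << 0 → word 0x5054afaf
word = 0x5054afaf → big-endian bytes:
  [0]=0x50  [1]=0x54  [2]=0xaf  [3]=0xaf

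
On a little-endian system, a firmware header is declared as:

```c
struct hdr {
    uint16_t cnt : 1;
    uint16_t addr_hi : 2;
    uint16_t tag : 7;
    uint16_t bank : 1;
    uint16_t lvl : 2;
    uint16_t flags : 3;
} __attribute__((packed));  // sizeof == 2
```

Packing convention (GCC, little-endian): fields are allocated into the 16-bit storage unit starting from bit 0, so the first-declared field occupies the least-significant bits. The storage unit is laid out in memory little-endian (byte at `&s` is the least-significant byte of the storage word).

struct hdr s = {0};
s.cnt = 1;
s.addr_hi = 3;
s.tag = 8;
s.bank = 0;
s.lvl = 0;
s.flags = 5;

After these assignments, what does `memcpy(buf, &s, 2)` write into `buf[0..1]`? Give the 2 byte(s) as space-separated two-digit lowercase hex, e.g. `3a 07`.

cnt:1 = 1 → 0x1 << 0 → word 0x0001
addr_hi:2 = 3 → 0x3 << 1 → word 0x0007
tag:7 = 8 → 0x8 << 3 → word 0x0047
bank:1 = 0 → 0x0 << 10 → word 0x0047
lvl:2 = 0 → 0x0 << 11 → word 0x0047
flags:3 = 5 → 0x5 << 13 → word 0xa047
word = 0xa047 → little-endian bytes:
  [0]=0x47  [1]=0xa0

47 a0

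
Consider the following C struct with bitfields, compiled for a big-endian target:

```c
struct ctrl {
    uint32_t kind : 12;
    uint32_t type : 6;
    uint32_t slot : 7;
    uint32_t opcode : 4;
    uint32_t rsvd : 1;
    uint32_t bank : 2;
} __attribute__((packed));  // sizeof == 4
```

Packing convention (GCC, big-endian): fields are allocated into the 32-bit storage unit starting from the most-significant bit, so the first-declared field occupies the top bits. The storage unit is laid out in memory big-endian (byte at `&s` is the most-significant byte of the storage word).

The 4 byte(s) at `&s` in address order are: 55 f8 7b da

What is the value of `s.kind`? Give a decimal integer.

[0]=0x55 [1]=0xf8 [2]=0x7b [3]=0xda (big-endian) → word 0x55f87bda
kind [20+:12] = (word>>20) & 0xfff = 1375  ←
type [14+:6] = (word>>14) & 0x3f = 33
slot [7+:7] = (word>>7) & 0x7f = 119
opcode [3+:4] = (word>>3) & 0xf = 11
rsvd [2+:1] = (word>>2) & 0x1 = 0
bank [0+:2] = (word>>0) & 0x3 = 2

1375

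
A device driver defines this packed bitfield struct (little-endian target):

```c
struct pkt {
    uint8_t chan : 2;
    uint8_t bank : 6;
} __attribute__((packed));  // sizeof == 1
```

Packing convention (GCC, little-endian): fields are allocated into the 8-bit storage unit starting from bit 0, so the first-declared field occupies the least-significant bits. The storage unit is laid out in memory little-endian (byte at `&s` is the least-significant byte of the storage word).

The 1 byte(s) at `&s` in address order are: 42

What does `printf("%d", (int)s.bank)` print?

16

[0]=0x42 (little-endian) → word 0x42
chan [0+:2] = (word>>0) & 0x3 = 2
bank [2+:6] = (word>>2) & 0x3f = 16  ←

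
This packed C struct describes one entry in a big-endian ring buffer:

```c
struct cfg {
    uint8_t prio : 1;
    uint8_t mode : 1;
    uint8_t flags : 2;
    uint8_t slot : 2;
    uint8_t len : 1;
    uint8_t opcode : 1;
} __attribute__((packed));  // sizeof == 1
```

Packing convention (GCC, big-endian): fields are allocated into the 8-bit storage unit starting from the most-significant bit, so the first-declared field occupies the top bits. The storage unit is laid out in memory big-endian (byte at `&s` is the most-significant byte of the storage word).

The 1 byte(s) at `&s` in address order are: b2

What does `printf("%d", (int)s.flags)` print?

[0]=0xb2 (big-endian) → word 0xb2
prio [7+:1] = (word>>7) & 0x1 = 1
mode [6+:1] = (word>>6) & 0x1 = 0
flags [4+:2] = (word>>4) & 0x3 = 3  ←
slot [2+:2] = (word>>2) & 0x3 = 0
len [1+:1] = (word>>1) & 0x1 = 1
opcode [0+:1] = (word>>0) & 0x1 = 0

3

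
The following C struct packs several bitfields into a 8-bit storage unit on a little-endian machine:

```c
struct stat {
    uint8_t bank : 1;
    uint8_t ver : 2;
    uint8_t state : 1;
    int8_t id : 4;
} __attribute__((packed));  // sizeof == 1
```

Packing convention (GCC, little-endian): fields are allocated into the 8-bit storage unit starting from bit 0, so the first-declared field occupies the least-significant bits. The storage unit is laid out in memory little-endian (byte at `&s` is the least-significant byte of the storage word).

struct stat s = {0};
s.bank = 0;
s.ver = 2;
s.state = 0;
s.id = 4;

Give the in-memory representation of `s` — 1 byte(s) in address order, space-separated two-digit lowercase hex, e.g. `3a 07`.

44

bank:1 = 0 → 0x0 << 0 → word 0x00
ver:2 = 2 → 0x2 << 1 → word 0x04
state:1 = 0 → 0x0 << 3 → word 0x04
id:4 = 4 → 0x4 << 4 → word 0x44
word = 0x44 → little-endian bytes:
  [0]=0x44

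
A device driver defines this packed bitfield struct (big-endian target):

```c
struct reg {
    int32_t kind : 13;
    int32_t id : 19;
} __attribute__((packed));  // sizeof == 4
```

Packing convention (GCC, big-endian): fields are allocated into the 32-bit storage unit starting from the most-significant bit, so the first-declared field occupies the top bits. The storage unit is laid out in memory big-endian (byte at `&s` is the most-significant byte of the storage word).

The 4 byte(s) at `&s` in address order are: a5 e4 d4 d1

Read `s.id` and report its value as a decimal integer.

-207663

[0]=0xa5 [1]=0xe4 [2]=0xd4 [3]=0xd1 (big-endian) → word 0xa5e4d4d1
kind [19+:13] = (word>>19) & 0x1fff = 5308
id [0+:19] = (word>>0) & 0x7ffff = 316625  ←
id signed 19b, MSB=1: 316625 - 524288 = -207663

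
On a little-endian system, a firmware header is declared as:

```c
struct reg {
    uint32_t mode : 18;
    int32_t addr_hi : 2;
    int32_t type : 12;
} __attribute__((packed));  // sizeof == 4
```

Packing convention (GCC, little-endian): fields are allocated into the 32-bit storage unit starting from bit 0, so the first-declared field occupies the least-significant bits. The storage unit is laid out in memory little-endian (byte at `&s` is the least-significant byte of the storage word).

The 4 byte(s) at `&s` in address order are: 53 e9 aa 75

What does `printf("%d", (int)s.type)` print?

1882

[0]=0x53 [1]=0xe9 [2]=0xaa [3]=0x75 (little-endian) → word 0x75aae953
mode:18 @ bit 0 → (0x75aae953>>0)&0x3ffff = 0x2e953
addr_hi:2 @ bit 18 → (0x75aae953>>18)&0x3 = 0x2
type:12 @ bit 20 → (0x75aae953>>20)&0xfff = 0x75a  ←
type signed 12b, MSB=0: value = 1882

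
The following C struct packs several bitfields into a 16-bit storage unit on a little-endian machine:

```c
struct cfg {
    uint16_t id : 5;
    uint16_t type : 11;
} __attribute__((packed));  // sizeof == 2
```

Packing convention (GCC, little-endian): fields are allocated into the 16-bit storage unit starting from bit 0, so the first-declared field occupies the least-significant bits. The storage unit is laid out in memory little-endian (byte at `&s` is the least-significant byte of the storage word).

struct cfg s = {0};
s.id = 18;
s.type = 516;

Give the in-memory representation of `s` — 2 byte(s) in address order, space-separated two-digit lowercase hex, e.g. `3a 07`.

92 40

id (5b) val=18 bits=0x12 at bit 0: 0x0012
type (11b) val=516 bits=0x204 at bit 5: 0x4092
word = 0x4092 → little-endian bytes:
  [0]=0x92  [1]=0x40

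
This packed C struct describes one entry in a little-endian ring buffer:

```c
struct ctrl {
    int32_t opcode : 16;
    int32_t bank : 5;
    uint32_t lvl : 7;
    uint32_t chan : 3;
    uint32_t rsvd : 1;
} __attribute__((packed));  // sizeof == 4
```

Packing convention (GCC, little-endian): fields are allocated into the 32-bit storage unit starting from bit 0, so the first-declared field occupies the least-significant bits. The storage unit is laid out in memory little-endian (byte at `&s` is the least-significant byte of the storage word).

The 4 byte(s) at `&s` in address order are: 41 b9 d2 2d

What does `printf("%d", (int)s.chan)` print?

2

[0]=0x41 [1]=0xb9 [2]=0xd2 [3]=0x2d (little-endian) → word 0x2dd2b941
opcode:16 @ bit 0 → (0x2dd2b941>>0)&0xffff = 0xb941
bank:5 @ bit 16 → (0x2dd2b941>>16)&0x1f = 0x12
lvl:7 @ bit 21 → (0x2dd2b941>>21)&0x7f = 0x6e
chan:3 @ bit 28 → (0x2dd2b941>>28)&0x7 = 0x2  ←
rsvd:1 @ bit 31 → (0x2dd2b941>>31)&0x1 = 0x0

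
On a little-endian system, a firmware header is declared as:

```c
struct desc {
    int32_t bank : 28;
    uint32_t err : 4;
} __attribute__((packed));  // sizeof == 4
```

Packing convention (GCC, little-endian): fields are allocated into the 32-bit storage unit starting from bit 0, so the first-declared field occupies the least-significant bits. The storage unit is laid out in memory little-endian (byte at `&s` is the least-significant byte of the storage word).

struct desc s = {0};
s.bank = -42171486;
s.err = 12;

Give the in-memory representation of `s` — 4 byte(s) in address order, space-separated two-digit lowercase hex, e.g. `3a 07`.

a2 83 7c cd

[0+:28] bank=-42171486 & 0xfffffff = 0xd7c83a2; word=0x0d7c83a2
[28+:4] err=12 & 0xf = 0xc; word=0xcd7c83a2
word = 0xcd7c83a2 → little-endian bytes:
  [0]=0xa2  [1]=0x83  [2]=0x7c  [3]=0xcd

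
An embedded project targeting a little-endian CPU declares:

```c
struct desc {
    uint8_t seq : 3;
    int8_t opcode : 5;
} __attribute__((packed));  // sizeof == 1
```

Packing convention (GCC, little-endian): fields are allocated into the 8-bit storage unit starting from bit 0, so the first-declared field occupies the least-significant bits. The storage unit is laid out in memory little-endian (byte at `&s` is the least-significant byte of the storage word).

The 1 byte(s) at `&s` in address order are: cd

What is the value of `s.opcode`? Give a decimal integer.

[0]=0xcd (little-endian) → word 0xcd
seq:3 @ bit 0 → (0xcd>>0)&0x7 = 0x5
opcode:5 @ bit 3 → (0xcd>>3)&0x1f = 0x19  ←
opcode signed 5b, MSB=1: 25 - 32 = -7

-7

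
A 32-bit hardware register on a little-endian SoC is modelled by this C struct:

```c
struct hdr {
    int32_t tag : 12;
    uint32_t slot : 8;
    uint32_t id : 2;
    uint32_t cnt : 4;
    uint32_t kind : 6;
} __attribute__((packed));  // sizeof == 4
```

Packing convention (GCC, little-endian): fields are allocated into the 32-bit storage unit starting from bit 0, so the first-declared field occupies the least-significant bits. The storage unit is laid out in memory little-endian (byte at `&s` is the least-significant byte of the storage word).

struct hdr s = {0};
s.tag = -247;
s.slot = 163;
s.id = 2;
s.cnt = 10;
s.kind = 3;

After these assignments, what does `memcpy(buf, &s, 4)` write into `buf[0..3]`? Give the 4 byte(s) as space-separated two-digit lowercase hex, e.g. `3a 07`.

09 3f aa 0e

tag:12 = -247 → 0xf09 << 0 → word 0x00000f09
slot:8 = 163 → 0xa3 << 12 → word 0x000a3f09
id:2 = 2 → 0x2 << 20 → word 0x002a3f09
cnt:4 = 10 → 0xa << 22 → word 0x02aa3f09
kind:6 = 3 → 0x3 << 26 → word 0x0eaa3f09
word = 0x0eaa3f09 → little-endian bytes:
  [0]=0x09  [1]=0x3f  [2]=0xaa  [3]=0x0e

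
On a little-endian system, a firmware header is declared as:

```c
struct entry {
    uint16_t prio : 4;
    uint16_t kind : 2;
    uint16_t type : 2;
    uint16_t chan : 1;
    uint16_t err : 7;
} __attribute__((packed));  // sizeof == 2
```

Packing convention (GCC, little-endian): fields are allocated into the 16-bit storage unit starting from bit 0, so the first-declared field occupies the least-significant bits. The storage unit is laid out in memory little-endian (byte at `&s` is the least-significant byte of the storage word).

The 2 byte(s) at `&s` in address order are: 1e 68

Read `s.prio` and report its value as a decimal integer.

14

[0]=0x1e [1]=0x68 (little-endian) → word 0x681e
prio:4 @ bit 0 → (0x681e>>0)&0xf = 0xe  ←
kind:2 @ bit 4 → (0x681e>>4)&0x3 = 0x1
type:2 @ bit 6 → (0x681e>>6)&0x3 = 0x0
chan:1 @ bit 8 → (0x681e>>8)&0x1 = 0x0
err:7 @ bit 9 → (0x681e>>9)&0x7f = 0x34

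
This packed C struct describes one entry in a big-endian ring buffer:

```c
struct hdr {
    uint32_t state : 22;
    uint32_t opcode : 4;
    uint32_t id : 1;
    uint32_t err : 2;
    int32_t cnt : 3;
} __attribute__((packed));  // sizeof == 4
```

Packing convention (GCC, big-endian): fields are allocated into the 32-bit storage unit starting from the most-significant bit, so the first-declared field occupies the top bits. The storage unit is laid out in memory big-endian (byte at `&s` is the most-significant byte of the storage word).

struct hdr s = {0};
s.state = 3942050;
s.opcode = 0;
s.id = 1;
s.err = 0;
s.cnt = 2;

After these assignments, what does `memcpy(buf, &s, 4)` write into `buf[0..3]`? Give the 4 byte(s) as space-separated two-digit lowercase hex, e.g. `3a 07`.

f0 9a 88 22

[10+:22] state=3942050 & 0x3fffff = 0x3c26a2; word=0xf09a8800
[6+:4] opcode=0 & 0xf = 0x0; word=0xf09a8800
[5+:1] id=1 & 0x1 = 0x1; word=0xf09a8820
[3+:2] err=0 & 0x3 = 0x0; word=0xf09a8820
[0+:3] cnt=2 & 0x7 = 0x2; word=0xf09a8822
word = 0xf09a8822 → big-endian bytes:
  [0]=0xf0  [1]=0x9a  [2]=0x88  [3]=0x22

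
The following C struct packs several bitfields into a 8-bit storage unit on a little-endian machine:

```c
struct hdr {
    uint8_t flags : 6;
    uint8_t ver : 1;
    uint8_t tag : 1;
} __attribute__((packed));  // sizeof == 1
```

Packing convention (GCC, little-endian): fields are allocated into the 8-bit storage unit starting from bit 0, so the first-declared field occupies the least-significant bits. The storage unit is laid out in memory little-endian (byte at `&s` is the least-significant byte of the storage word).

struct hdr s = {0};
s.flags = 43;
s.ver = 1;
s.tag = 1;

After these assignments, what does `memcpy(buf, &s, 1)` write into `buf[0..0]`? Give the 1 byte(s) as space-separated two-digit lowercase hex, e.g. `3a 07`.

eb

flags:6 = 43 → 0x2b << 0 → word 0x2b
ver:1 = 1 → 0x1 << 6 → word 0x6b
tag:1 = 1 → 0x1 << 7 → word 0xeb
word = 0xeb → little-endian bytes:
  [0]=0xeb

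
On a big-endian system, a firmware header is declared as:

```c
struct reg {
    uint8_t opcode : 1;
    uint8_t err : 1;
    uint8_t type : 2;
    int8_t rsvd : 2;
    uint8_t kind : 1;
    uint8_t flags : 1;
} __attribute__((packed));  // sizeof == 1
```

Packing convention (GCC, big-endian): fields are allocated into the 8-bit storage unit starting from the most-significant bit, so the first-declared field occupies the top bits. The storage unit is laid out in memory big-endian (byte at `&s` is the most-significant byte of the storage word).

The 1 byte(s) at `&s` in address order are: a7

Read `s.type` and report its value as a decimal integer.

[0]=0xa7 (big-endian) → word 0xa7
opcode [7+:1] = (word>>7) & 0x1 = 1
err [6+:1] = (word>>6) & 0x1 = 0
type [4+:2] = (word>>4) & 0x3 = 2  ←
rsvd [2+:2] = (word>>2) & 0x3 = 1
kind [1+:1] = (word>>1) & 0x1 = 1
flags [0+:1] = (word>>0) & 0x1 = 1

2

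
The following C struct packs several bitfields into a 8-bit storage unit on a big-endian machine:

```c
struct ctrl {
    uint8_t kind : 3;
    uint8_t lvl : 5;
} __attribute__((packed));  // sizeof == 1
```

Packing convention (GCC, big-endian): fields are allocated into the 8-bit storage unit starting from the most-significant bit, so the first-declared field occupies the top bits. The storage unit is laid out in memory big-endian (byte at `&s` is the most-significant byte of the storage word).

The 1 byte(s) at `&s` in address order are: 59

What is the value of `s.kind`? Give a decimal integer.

2

[0]=0x59 (big-endian) → word 0x59
kind [5+:3] = (word>>5) & 0x7 = 2  ←
lvl [0+:5] = (word>>0) & 0x1f = 25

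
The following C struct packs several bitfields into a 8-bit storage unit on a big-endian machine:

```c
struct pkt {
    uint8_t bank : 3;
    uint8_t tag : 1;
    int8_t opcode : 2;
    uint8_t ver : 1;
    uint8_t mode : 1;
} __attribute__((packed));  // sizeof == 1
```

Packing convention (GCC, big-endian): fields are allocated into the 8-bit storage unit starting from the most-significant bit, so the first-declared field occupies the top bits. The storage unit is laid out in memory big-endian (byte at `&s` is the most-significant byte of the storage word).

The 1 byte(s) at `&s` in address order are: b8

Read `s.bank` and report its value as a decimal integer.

5

[0]=0xb8 (big-endian) → word 0xb8
bank [5+:3] = (word>>5) & 0x7 = 5  ←
tag [4+:1] = (word>>4) & 0x1 = 1
opcode [2+:2] = (word>>2) & 0x3 = 2
ver [1+:1] = (word>>1) & 0x1 = 0
mode [0+:1] = (word>>0) & 0x1 = 0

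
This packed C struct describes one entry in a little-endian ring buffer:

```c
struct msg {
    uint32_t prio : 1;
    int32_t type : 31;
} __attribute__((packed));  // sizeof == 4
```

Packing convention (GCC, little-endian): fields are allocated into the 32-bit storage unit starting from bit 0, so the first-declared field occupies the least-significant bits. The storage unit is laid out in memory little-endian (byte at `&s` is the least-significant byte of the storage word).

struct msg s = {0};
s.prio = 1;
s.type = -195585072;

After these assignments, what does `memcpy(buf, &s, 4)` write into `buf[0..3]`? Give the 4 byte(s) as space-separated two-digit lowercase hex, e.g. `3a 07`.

prio (1b) val=1 bits=0x1 at bit 0: 0x00000001
type (31b) val=-195585072 bits=0x74579bd0 at bit 1: 0xe8af37a1
word = 0xe8af37a1 → little-endian bytes:
  [0]=0xa1  [1]=0x37  [2]=0xaf  [3]=0xe8

a1 37 af e8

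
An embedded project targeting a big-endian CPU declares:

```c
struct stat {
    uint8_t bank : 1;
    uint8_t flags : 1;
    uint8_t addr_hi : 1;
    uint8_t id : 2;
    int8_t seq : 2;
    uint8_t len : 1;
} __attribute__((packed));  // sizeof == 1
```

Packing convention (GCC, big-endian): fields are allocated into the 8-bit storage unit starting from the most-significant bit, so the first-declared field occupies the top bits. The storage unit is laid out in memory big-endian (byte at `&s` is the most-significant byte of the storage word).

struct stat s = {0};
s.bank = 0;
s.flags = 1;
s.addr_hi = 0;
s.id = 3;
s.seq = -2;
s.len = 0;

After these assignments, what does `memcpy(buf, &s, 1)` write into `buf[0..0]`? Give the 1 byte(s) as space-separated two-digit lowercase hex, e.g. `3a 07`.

5c

bank (1b) val=0 bits=0x0 at bit 7: 0x00
flags (1b) val=1 bits=0x1 at bit 6: 0x40
addr_hi (1b) val=0 bits=0x0 at bit 5: 0x40
id (2b) val=3 bits=0x3 at bit 3: 0x58
seq (2b) val=-2 bits=0x2 at bit 1: 0x5c
len (1b) val=0 bits=0x0 at bit 0: 0x5c
word = 0x5c → big-endian bytes:
  [0]=0x5c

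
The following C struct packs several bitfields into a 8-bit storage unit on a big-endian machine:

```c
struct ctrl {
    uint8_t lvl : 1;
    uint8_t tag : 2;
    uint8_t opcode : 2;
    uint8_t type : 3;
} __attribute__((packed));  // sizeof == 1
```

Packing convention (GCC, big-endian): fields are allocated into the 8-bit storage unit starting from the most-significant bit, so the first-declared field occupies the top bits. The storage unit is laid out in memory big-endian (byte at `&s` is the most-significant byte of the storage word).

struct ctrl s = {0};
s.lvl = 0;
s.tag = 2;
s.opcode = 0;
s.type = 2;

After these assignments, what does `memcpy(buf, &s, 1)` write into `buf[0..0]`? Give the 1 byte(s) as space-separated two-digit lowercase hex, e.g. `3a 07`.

lvl:1 = 0 → 0x0 << 7 → word 0x00
tag:2 = 2 → 0x2 << 5 → word 0x40
opcode:2 = 0 → 0x0 << 3 → word 0x40
type:3 = 2 → 0x2 << 0 → word 0x42
word = 0x42 → big-endian bytes:
  [0]=0x42

42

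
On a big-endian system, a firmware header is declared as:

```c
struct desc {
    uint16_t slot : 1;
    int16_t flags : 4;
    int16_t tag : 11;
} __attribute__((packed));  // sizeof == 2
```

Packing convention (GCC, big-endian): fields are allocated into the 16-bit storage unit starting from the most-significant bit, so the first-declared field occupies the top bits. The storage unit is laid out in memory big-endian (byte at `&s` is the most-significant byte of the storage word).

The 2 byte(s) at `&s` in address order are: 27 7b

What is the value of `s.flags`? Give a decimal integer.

4

[0]=0x27 [1]=0x7b (big-endian) → word 0x277b
slot:1 @ bit 15 → (0x277b>>15)&0x1 = 0x0
flags:4 @ bit 11 → (0x277b>>11)&0xf = 0x4  ←
tag:11 @ bit 0 → (0x277b>>0)&0x7ff = 0x77b
flags signed 4b, MSB=0: value = 4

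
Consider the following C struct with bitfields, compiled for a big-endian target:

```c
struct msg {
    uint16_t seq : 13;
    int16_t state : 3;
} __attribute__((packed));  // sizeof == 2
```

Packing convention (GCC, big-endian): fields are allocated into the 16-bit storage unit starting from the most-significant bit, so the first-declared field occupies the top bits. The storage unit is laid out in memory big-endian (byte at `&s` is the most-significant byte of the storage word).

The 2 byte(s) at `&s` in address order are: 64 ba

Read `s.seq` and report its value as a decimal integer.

[0]=0x64 [1]=0xba (big-endian) → word 0x64ba
seq [3+:13] = (word>>3) & 0x1fff = 3223  ←
state [0+:3] = (word>>0) & 0x7 = 2

3223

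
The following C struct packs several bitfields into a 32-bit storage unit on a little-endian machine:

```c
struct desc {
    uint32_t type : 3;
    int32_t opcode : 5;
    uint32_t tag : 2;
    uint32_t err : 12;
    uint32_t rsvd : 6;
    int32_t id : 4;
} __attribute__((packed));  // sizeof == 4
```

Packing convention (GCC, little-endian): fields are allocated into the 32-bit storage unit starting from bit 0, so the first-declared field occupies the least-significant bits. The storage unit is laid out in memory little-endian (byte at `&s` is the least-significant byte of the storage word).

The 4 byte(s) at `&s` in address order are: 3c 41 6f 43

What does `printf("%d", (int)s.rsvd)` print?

[0]=0x3c [1]=0x41 [2]=0x6f [3]=0x43 (little-endian) → word 0x436f413c
type:3 @ bit 0 → (0x436f413c>>0)&0x7 = 0x4
opcode:5 @ bit 3 → (0x436f413c>>3)&0x1f = 0x7
tag:2 @ bit 8 → (0x436f413c>>8)&0x3 = 0x1
err:12 @ bit 10 → (0x436f413c>>10)&0xfff = 0xbd0
rsvd:6 @ bit 22 → (0x436f413c>>22)&0x3f = 0xd  ←
id:4 @ bit 28 → (0x436f413c>>28)&0xf = 0x4

13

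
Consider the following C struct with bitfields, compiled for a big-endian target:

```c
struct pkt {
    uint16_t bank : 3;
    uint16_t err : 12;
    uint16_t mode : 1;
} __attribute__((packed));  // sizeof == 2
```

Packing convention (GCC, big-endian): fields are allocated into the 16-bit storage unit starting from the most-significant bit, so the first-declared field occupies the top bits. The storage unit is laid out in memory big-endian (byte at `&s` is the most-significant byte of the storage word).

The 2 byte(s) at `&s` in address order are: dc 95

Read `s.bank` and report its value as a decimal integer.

6

[0]=0xdc [1]=0x95 (big-endian) → word 0xdc95
bank:3 @ bit 13 → (0xdc95>>13)&0x7 = 0x6  ←
err:12 @ bit 1 → (0xdc95>>1)&0xfff = 0xe4a
mode:1 @ bit 0 → (0xdc95>>0)&0x1 = 0x1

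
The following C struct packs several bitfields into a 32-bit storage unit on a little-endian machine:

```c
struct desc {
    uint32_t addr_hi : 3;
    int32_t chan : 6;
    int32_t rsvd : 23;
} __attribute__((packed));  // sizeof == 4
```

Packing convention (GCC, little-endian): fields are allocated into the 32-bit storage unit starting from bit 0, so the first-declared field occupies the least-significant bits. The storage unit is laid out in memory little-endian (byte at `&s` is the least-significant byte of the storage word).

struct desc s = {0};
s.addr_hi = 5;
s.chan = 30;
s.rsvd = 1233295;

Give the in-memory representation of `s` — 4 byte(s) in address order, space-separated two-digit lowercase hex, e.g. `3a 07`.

f5 1e a3 25

[0+:3] addr_hi=5 & 0x7 = 0x5; word=0x00000005
[3+:6] chan=30 & 0x3f = 0x1e; word=0x000000f5
[9+:23] rsvd=1233295 & 0x7fffff = 0x12d18f; word=0x25a31ef5
word = 0x25a31ef5 → little-endian bytes:
  [0]=0xf5  [1]=0x1e  [2]=0xa3  [3]=0x25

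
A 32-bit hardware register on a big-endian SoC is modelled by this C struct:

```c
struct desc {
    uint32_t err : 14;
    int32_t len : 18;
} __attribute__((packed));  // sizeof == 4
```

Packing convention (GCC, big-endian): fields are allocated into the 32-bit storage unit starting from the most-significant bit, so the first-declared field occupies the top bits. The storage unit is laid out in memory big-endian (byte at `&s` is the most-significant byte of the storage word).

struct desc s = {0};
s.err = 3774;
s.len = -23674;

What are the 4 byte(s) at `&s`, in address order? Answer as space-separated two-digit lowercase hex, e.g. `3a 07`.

[18+:14] err=3774 & 0x3fff = 0xebe; word=0x3af80000
[0+:18] len=-23674 & 0x3ffff = 0x3a386; word=0x3afba386
word = 0x3afba386 → big-endian bytes:
  [0]=0x3a  [1]=0xfb  [2]=0xa3  [3]=0x86

3a fb a3 86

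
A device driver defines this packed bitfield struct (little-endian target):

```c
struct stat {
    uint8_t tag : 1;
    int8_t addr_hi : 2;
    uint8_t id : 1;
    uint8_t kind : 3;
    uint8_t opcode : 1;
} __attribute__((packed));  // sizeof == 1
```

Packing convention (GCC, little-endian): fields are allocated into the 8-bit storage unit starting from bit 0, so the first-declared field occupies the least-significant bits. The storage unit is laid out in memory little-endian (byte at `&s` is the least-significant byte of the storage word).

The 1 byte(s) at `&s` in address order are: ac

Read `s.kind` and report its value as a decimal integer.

2

[0]=0xac (little-endian) → word 0xac
tag [0+:1] = (word>>0) & 0x1 = 0
addr_hi [1+:2] = (word>>1) & 0x3 = 2
id [3+:1] = (word>>3) & 0x1 = 1
kind [4+:3] = (word>>4) & 0x7 = 2  ←
opcode [7+:1] = (word>>7) & 0x1 = 1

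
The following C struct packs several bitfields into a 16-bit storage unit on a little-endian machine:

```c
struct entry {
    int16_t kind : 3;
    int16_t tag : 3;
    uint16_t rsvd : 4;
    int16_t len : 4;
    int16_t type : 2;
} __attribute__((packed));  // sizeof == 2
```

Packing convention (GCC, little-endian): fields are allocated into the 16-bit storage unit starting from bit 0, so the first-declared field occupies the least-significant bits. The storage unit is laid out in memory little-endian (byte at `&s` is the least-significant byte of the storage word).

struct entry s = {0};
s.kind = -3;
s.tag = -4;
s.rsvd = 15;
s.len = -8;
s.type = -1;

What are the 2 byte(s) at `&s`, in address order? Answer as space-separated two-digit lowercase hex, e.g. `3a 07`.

e5 e3

[0+:3] kind=-3 & 0x7 = 0x5; word=0x0005
[3+:3] tag=-4 & 0x7 = 0x4; word=0x0025
[6+:4] rsvd=15 & 0xf = 0xf; word=0x03e5
[10+:4] len=-8 & 0xf = 0x8; word=0x23e5
[14+:2] type=-1 & 0x3 = 0x3; word=0xe3e5
word = 0xe3e5 → little-endian bytes:
  [0]=0xe5  [1]=0xe3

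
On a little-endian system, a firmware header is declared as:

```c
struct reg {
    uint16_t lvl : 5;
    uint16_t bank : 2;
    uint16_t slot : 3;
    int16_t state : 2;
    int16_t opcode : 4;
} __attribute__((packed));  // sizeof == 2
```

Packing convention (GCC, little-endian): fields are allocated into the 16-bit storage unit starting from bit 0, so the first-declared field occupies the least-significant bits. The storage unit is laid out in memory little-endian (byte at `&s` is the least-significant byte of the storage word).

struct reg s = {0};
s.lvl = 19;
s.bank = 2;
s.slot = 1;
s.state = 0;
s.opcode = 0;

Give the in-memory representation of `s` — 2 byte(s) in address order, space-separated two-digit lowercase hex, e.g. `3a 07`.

d3 00

lvl:5 = 19 → 0x13 << 0 → word 0x0013
bank:2 = 2 → 0x2 << 5 → word 0x0053
slot:3 = 1 → 0x1 << 7 → word 0x00d3
state:2 = 0 → 0x0 << 10 → word 0x00d3
opcode:4 = 0 → 0x0 << 12 → word 0x00d3
word = 0x00d3 → little-endian bytes:
  [0]=0xd3  [1]=0x00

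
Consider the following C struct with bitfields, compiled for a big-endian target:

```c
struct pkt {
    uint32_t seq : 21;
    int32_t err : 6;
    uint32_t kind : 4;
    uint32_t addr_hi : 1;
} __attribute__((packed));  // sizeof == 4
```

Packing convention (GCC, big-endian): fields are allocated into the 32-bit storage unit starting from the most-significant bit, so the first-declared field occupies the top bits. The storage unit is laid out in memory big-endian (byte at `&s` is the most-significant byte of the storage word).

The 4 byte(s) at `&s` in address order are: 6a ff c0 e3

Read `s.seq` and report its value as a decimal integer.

[0]=0x6a [1]=0xff [2]=0xc0 [3]=0xe3 (big-endian) → word 0x6affc0e3
seq:21 @ bit 11 → (0x6affc0e3>>11)&0x1fffff = 0xd5ff8  ←
err:6 @ bit 5 → (0x6affc0e3>>5)&0x3f = 0x7
kind:4 @ bit 1 → (0x6affc0e3>>1)&0xf = 0x1
addr_hi:1 @ bit 0 → (0x6affc0e3>>0)&0x1 = 0x1

876536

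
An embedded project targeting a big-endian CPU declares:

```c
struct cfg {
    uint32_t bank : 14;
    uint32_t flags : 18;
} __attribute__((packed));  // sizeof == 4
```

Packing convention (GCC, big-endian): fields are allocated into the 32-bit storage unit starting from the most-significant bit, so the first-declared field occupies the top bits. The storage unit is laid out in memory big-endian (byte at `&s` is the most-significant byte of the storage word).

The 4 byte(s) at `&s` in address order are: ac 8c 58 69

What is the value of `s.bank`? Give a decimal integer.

[0]=0xac [1]=0x8c [2]=0x58 [3]=0x69 (big-endian) → word 0xac8c5869
bank [18+:14] = (word>>18) & 0x3fff = 11043  ←
flags [0+:18] = (word>>0) & 0x3ffff = 22633

11043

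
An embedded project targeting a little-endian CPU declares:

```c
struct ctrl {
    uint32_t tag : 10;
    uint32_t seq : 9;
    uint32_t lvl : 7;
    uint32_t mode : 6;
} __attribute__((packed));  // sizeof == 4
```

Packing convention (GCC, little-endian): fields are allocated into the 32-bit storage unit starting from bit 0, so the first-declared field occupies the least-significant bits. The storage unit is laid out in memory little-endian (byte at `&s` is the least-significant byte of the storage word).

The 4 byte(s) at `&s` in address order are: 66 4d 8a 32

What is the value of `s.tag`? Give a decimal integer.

[0]=0x66 [1]=0x4d [2]=0x8a [3]=0x32 (little-endian) → word 0x328a4d66
tag [0+:10] = (word>>0) & 0x3ff = 358  ←
seq [10+:9] = (word>>10) & 0x1ff = 147
lvl [19+:7] = (word>>19) & 0x7f = 81
mode [26+:6] = (word>>26) & 0x3f = 12

358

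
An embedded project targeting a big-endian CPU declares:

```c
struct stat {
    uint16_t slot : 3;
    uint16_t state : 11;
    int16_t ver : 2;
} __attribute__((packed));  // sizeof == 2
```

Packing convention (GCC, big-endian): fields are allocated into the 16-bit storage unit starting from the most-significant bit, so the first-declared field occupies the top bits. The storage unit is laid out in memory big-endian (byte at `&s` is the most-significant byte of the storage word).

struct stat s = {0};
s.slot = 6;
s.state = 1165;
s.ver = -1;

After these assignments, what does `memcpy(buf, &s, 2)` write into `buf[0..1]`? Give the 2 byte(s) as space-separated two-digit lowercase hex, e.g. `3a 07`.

[13+:3] slot=6 & 0x7 = 0x6; word=0xc000
[2+:11] state=1165 & 0x7ff = 0x48d; word=0xd234
[0+:2] ver=-1 & 0x3 = 0x3; word=0xd237
word = 0xd237 → big-endian bytes:
  [0]=0xd2  [1]=0x37

d2 37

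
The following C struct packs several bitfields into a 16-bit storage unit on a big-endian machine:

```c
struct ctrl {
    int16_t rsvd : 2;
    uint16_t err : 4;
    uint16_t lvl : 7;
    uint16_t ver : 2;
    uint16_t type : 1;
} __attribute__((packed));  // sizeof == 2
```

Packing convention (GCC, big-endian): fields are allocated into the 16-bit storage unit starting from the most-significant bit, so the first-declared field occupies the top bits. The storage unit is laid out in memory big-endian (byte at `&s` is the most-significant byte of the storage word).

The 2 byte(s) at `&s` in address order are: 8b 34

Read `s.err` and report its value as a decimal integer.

[0]=0x8b [1]=0x34 (big-endian) → word 0x8b34
rsvd [14+:2] = (word>>14) & 0x3 = 2
err [10+:4] = (word>>10) & 0xf = 2  ←
lvl [3+:7] = (word>>3) & 0x7f = 102
ver [1+:2] = (word>>1) & 0x3 = 2
type [0+:1] = (word>>0) & 0x1 = 0

2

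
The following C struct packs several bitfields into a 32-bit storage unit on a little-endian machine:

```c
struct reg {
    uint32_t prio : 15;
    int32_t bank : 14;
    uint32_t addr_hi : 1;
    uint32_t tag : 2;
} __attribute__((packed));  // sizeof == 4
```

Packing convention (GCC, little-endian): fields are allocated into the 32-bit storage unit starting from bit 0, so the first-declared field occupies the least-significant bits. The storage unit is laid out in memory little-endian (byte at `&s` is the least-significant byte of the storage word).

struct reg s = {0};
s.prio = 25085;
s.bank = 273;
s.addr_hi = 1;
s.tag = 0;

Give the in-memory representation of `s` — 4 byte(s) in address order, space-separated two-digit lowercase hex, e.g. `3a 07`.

fd e1 88 20

prio (15b) val=25085 bits=0x61fd at bit 0: 0x000061fd
bank (14b) val=273 bits=0x111 at bit 15: 0x0088e1fd
addr_hi (1b) val=1 bits=0x1 at bit 29: 0x2088e1fd
tag (2b) val=0 bits=0x0 at bit 30: 0x2088e1fd
word = 0x2088e1fd → little-endian bytes:
  [0]=0xfd  [1]=0xe1  [2]=0x88  [3]=0x20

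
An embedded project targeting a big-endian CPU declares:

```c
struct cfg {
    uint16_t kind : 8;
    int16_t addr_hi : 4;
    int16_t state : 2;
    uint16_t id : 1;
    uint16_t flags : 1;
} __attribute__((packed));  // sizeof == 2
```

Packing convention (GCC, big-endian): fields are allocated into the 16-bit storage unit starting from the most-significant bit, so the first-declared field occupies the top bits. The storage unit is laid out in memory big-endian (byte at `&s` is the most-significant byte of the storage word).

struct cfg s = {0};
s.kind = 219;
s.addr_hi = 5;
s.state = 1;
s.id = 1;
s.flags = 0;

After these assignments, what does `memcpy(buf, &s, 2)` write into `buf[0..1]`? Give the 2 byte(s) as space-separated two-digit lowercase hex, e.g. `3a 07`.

db 56

kind (8b) val=219 bits=0xdb at bit 8: 0xdb00
addr_hi (4b) val=5 bits=0x5 at bit 4: 0xdb50
state (2b) val=1 bits=0x1 at bit 2: 0xdb54
id (1b) val=1 bits=0x1 at bit 1: 0xdb56
flags (1b) val=0 bits=0x0 at bit 0: 0xdb56
word = 0xdb56 → big-endian bytes:
  [0]=0xdb  [1]=0x56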